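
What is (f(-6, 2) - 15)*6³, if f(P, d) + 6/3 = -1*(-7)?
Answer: -2160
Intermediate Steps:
f(P, d) = 5 (f(P, d) = -2 - 1*(-7) = -2 + 7 = 5)
(f(-6, 2) - 15)*6³ = (5 - 15)*6³ = -10*216 = -2160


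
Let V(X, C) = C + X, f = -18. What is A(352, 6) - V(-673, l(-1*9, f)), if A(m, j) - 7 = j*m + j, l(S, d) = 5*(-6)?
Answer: 2828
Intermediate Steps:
l(S, d) = -30
A(m, j) = 7 + j + j*m (A(m, j) = 7 + (j*m + j) = 7 + (j + j*m) = 7 + j + j*m)
A(352, 6) - V(-673, l(-1*9, f)) = (7 + 6 + 6*352) - (-30 - 673) = (7 + 6 + 2112) - 1*(-703) = 2125 + 703 = 2828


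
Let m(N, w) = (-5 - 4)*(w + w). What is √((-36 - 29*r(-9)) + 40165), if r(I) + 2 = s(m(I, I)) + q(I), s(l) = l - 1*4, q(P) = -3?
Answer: 2*√8923 ≈ 188.92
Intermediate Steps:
m(N, w) = -18*w
s(l) = -4 + l (s(l) = l - 4 = -4 + l)
r(I) = -9 - 18*I (r(I) = -2 + ((-4 - 18*I) - 3) = -2 + (-7 - 18*I) = -9 - 18*I)
√((-36 - 29*r(-9)) + 40165) = √((-36 - 29*(-9 - 18*(-9))) + 40165) = √((-36 - 29*(-9 + 162)) + 40165) = √((-36 - 29*153) + 40165) = √((-36 - 4437) + 40165) = √(-4473 + 40165) = √35692 = 2*√8923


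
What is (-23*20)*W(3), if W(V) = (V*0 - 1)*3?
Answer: 1380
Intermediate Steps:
W(V) = -3 (W(V) = (0 - 1)*3 = -1*3 = -3)
(-23*20)*W(3) = -23*20*(-3) = -460*(-3) = 1380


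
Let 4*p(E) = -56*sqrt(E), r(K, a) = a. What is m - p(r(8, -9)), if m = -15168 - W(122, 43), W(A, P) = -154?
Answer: -15014 + 42*I ≈ -15014.0 + 42.0*I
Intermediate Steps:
p(E) = -14*sqrt(E) (p(E) = (-56*sqrt(E))/4 = -14*sqrt(E))
m = -15014 (m = -15168 - 1*(-154) = -15168 + 154 = -15014)
m - p(r(8, -9)) = -15014 - (-14)*sqrt(-9) = -15014 - (-14)*3*I = -15014 - (-42)*I = -15014 + 42*I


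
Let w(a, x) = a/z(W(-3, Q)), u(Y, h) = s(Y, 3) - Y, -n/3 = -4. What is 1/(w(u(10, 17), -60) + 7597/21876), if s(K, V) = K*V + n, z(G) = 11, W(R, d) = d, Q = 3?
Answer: 240636/783599 ≈ 0.30709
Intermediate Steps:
n = 12 (n = -3*(-4) = 12)
s(K, V) = 12 + K*V (s(K, V) = K*V + 12 = 12 + K*V)
u(Y, h) = 12 + 2*Y (u(Y, h) = (12 + Y*3) - Y = (12 + 3*Y) - Y = 12 + 2*Y)
w(a, x) = a/11
1/(w(u(10, 17), -60) + 7597/21876) = 1/((12 + 2*10)/11 + 7597/21876) = 1/((12 + 20)/11 + 7597*(1/21876)) = 1/((1/11)*32 + 7597/21876) = 1/(32/11 + 7597/21876) = 1/(783599/240636) = 240636/783599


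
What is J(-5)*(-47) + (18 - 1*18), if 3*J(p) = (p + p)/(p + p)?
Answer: -47/3 ≈ -15.667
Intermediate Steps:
J(p) = ⅓ (J(p) = ((p + p)/(p + p))/3 = ((2*p)/((2*p)))/3 = ((2*p)*(1/(2*p)))/3 = (⅓)*1 = ⅓)
J(-5)*(-47) + (18 - 1*18) = (⅓)*(-47) + (18 - 1*18) = -47/3 + (18 - 18) = -47/3 + 0 = -47/3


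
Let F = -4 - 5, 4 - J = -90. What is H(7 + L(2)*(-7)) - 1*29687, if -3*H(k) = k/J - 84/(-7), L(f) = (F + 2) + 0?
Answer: -4186459/141 ≈ -29691.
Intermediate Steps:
J = 94 (J = 4 - 1*(-90) = 4 + 90 = 94)
F = -9
L(f) = -7 (L(f) = (-9 + 2) + 0 = -7 + 0 = -7)
H(k) = -4 - k/282 (H(k) = -(k/94 - 84/(-7))/3 = -(k*(1/94) - 84*(-⅐))/3 = -(k/94 + 12)/3 = -(12 + k/94)/3 = -4 - k/282)
H(7 + L(2)*(-7)) - 1*29687 = (-4 - (7 - 7*(-7))/282) - 1*29687 = (-4 - (7 + 49)/282) - 29687 = (-4 - 1/282*56) - 29687 = (-4 - 28/141) - 29687 = -592/141 - 29687 = -4186459/141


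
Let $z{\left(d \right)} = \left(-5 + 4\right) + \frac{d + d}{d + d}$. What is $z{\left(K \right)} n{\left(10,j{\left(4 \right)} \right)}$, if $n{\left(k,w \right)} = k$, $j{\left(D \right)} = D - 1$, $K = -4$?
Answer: $0$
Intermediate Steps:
$j{\left(D \right)} = -1 + D$ ($j{\left(D \right)} = D - 1 = -1 + D$)
$z{\left(d \right)} = 0$ ($z{\left(d \right)} = -1 + \frac{2 d}{2 d} = -1 + 2 d \frac{1}{2 d} = -1 + 1 = 0$)
$z{\left(K \right)} n{\left(10,j{\left(4 \right)} \right)} = 0 \cdot 10 = 0$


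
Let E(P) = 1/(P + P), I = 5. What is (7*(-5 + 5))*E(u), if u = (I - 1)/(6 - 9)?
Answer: 0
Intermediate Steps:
u = -4/3 (u = (5 - 1)/(6 - 9) = 4/(-3) = 4*(-⅓) = -4/3 ≈ -1.3333)
E(P) = 1/(2*P)
(7*(-5 + 5))*E(u) = (7*(-5 + 5))*(1/(2*(-4/3))) = (7*0)*((½)*(-¾)) = 0*(-3/8) = 0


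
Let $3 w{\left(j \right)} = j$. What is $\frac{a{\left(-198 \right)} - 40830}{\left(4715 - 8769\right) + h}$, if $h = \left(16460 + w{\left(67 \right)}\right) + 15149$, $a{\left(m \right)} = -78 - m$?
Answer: $- \frac{61065}{41366} \approx -1.4762$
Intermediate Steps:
$w{\left(j \right)} = \frac{j}{3}$
$h = \frac{94894}{3}$ ($h = \left(16460 + \frac{1}{3} \cdot 67\right) + 15149 = \left(16460 + \frac{67}{3}\right) + 15149 = \frac{49447}{3} + 15149 = \frac{94894}{3} \approx 31631.0$)
$\frac{a{\left(-198 \right)} - 40830}{\left(4715 - 8769\right) + h} = \frac{\left(-78 - -198\right) - 40830}{\left(4715 - 8769\right) + \frac{94894}{3}} = \frac{\left(-78 + 198\right) - 40830}{-4054 + \frac{94894}{3}} = \frac{120 - 40830}{\frac{82732}{3}} = \left(-40710\right) \frac{3}{82732} = - \frac{61065}{41366}$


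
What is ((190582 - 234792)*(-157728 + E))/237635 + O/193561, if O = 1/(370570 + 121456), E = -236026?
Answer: 331574710459123940175/4526331018038822 ≈ 73255.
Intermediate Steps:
O = 1/492026 ≈ 2.0324e-6
((190582 - 234792)*(-157728 + E))/237635 + O/193561 = ((190582 - 234792)*(-157728 - 236026))/237635 + (1/492026)/193561 = -44210*(-393754)*(1/237635) + (1/492026)*(1/193561) = 17407864340*(1/237635) + 1/95237044586 = 3481572868/47527 + 1/95237044586 = 331574710459123940175/4526331018038822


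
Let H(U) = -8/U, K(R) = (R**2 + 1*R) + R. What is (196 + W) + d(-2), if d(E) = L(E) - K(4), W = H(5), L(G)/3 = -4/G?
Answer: 882/5 ≈ 176.40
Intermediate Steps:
L(G) = -12/G (L(G) = 3*(-4/G) = -12/G)
K(R) = R**2 + 2*R (K(R) = (R**2 + R) + R = (R + R**2) + R = R**2 + 2*R)
W = -8/5 ≈ -1.6000
d(E) = -24 - 12/E (d(E) = -12/E - 4*(2 + 4) = -12/E - 4*6 = -12/E - 1*24 = -12/E - 24 = -24 - 12/E)
(196 + W) + d(-2) = (196 - 8/5) + (-24 - 12/(-2)) = 972/5 + (-24 - 12*(-1/2)) = 972/5 + (-24 + 6) = 972/5 - 18 = 882/5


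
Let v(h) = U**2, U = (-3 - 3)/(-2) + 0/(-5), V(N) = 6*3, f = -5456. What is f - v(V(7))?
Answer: -5465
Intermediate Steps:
V(N) = 18
U = 3 (U = -6*(-1/2) + 0*(-1/5) = 3 + 0 = 3)
v(h) = 9 (v(h) = 3**2 = 9)
f - v(V(7)) = -5456 - 1*9 = -5456 - 9 = -5465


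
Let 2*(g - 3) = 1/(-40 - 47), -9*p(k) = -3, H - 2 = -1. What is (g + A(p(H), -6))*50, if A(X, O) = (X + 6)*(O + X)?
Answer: -429275/261 ≈ -1644.7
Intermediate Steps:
H = 1 (H = 2 - 1 = 1)
p(k) = 1/3 (p(k) = -1/9*(-3) = 1/3)
A(X, O) = (6 + X)*(O + X)
g = 521/174 (g = 3 + 1/(2*(-40 - 47)) = 3 + (1/2)/(-87) = 3 + (1/2)*(-1/87) = 3 - 1/174 = 521/174 ≈ 2.9943)
(g + A(p(H), -6))*50 = (521/174 + ((1/3)**2 + 6*(-6) + 6*(1/3) - 6*1/3))*50 = (521/174 + (1/9 - 36 + 2 - 2))*50 = (521/174 - 323/9)*50 = -17171/522*50 = -429275/261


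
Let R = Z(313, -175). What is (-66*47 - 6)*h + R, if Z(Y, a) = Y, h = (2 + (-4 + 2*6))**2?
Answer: -310487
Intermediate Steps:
h = 100 (h = (2 + (-4 + 12))**2 = (2 + 8)**2 = 10**2 = 100)
R = 313
(-66*47 - 6)*h + R = (-66*47 - 6)*100 + 313 = (-3102 - 6)*100 + 313 = -3108*100 + 313 = -310800 + 313 = -310487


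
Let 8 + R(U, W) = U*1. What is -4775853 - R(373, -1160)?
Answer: -4776218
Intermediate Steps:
R(U, W) = -8 + U (R(U, W) = -8 + U*1 = -8 + U)
-4775853 - R(373, -1160) = -4775853 - (-8 + 373) = -4775853 - 1*365 = -4775853 - 365 = -4776218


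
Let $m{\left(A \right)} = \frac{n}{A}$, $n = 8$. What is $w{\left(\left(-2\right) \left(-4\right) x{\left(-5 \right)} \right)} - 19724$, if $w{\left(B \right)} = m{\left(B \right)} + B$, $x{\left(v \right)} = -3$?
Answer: $- \frac{59245}{3} \approx -19748.0$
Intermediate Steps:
$m{\left(A \right)} = \frac{8}{A}$
$w{\left(B \right)} = B + \frac{8}{B}$ ($w{\left(B \right)} = \frac{8}{B} + B = B + \frac{8}{B}$)
$w{\left(\left(-2\right) \left(-4\right) x{\left(-5 \right)} \right)} - 19724 = \left(\left(-2\right) \left(-4\right) \left(-3\right) + \frac{8}{\left(-2\right) \left(-4\right) \left(-3\right)}\right) - 19724 = \left(8 \left(-3\right) + \frac{8}{8 \left(-3\right)}\right) - 19724 = \left(-24 + \frac{8}{-24}\right) - 19724 = \left(-24 + 8 \left(- \frac{1}{24}\right)\right) - 19724 = \left(-24 - \frac{1}{3}\right) - 19724 = - \frac{73}{3} - 19724 = - \frac{59245}{3}$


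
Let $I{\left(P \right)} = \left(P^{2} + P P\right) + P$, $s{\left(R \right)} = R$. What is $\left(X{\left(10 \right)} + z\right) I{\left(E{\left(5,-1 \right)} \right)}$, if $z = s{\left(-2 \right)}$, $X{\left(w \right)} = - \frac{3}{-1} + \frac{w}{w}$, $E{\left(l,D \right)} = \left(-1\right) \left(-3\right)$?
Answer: $42$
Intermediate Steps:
$E{\left(l,D \right)} = 3$
$I{\left(P \right)} = P + 2 P^{2}$ ($I{\left(P \right)} = \left(P^{2} + P^{2}\right) + P = 2 P^{2} + P = P + 2 P^{2}$)
$X{\left(w \right)} = 4$ ($X{\left(w \right)} = \left(-3\right) \left(-1\right) + 1 = 3 + 1 = 4$)
$z = -2$
$\left(X{\left(10 \right)} + z\right) I{\left(E{\left(5,-1 \right)} \right)} = \left(4 - 2\right) 3 \left(1 + 2 \cdot 3\right) = 2 \cdot 3 \left(1 + 6\right) = 2 \cdot 3 \cdot 7 = 2 \cdot 21 = 42$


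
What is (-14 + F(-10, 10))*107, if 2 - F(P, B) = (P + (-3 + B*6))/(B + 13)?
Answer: -34561/23 ≈ -1502.7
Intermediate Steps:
F(P, B) = 2 - (-3 + P + 6*B)/(13 + B) (F(P, B) = 2 - (P + (-3 + B*6))/(B + 13) = 2 - (P + (-3 + 6*B))/(13 + B) = 2 - (-3 + P + 6*B)/(13 + B))
(-14 + F(-10, 10))*107 = (-14 + (29 - 1*(-10) - 4*10)/(13 + 10))*107 = (-14 + (29 + 10 - 40)/23)*107 = (-14 + (1/23)*(-1))*107 = (-14 - 1/23)*107 = -323/23*107 = -34561/23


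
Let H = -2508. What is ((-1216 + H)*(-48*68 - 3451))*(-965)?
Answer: -24131426900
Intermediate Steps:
((-1216 + H)*(-48*68 - 3451))*(-965) = ((-1216 - 2508)*(-48*68 - 3451))*(-965) = -3724*(-3264 - 3451)*(-965) = -3724*(-6715)*(-965) = 25006660*(-965) = -24131426900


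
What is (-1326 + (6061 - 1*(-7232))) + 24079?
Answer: 36046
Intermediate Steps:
(-1326 + (6061 - 1*(-7232))) + 24079 = (-1326 + (6061 + 7232)) + 24079 = (-1326 + 13293) + 24079 = 11967 + 24079 = 36046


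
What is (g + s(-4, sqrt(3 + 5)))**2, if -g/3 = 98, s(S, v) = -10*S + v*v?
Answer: 60516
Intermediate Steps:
s(S, v) = v**2 - 10*S (s(S, v) = -10*S + v**2 = v**2 - 10*S)
g = -294 (g = -3*98 = -294)
(g + s(-4, sqrt(3 + 5)))**2 = (-294 + ((sqrt(3 + 5))**2 - 10*(-4)))**2 = (-294 + ((sqrt(8))**2 + 40))**2 = (-294 + ((2*sqrt(2))**2 + 40))**2 = (-294 + (8 + 40))**2 = (-294 + 48)**2 = (-246)**2 = 60516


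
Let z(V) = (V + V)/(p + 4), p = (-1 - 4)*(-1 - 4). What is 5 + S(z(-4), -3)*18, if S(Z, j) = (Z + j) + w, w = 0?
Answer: -1565/29 ≈ -53.966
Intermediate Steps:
p = 25 (p = -5*(-5) = 25)
z(V) = 2*V/29 (z(V) = (V + V)/(25 + 4) = (2*V)/29 = (2*V)*(1/29) = 2*V/29)
S(Z, j) = Z + j (S(Z, j) = (Z + j) + 0 = Z + j)
5 + S(z(-4), -3)*18 = 5 + ((2/29)*(-4) - 3)*18 = 5 + (-8/29 - 3)*18 = 5 - 95/29*18 = 5 - 1710/29 = -1565/29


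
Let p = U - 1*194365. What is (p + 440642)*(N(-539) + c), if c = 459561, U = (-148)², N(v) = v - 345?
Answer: 123008456537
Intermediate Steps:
N(v) = -345 + v
U = 21904
p = -172461 (p = 21904 - 1*194365 = 21904 - 194365 = -172461)
(p + 440642)*(N(-539) + c) = (-172461 + 440642)*((-345 - 539) + 459561) = 268181*(-884 + 459561) = 268181*458677 = 123008456537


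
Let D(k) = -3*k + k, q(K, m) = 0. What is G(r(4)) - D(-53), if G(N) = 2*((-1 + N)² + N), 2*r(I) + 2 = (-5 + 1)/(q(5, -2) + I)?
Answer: -193/2 ≈ -96.500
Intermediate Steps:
D(k) = -2*k
r(I) = -1 - 2/I (r(I) = -1 + ((-5 + 1)/(0 + I))/2 = -1 + (-4/I)/2 = -1 - 2/I)
G(N) = 2*N + 2*(-1 + N)² (G(N) = 2*(N + (-1 + N)²) = 2*N + 2*(-1 + N)²)
G(r(4)) - D(-53) = (2*((-2 - 1*4)/4) + 2*(-1 + (-2 - 1*4)/4)²) - (-2)*(-53) = (2*((-2 - 4)/4) + 2*(-1 + (-2 - 4)/4)²) - 1*106 = (2*((¼)*(-6)) + 2*(-1 + (¼)*(-6))²) - 106 = (2*(-3/2) + 2*(-1 - 3/2)²) - 106 = (-3 + 2*(-5/2)²) - 106 = (-3 + 2*(25/4)) - 106 = (-3 + 25/2) - 106 = 19/2 - 106 = -193/2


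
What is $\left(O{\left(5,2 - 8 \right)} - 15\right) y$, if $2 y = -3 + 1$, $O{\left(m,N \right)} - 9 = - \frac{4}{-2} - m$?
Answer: $9$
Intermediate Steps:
$O{\left(m,N \right)} = 11 - m$ ($O{\left(m,N \right)} = 9 - \left(-2 + m\right) = 11 - m$)
$y = -1$ ($y = \frac{-3 + 1}{2} = \frac{1}{2} \left(-2\right) = -1$)
$\left(O{\left(5,2 - 8 \right)} - 15\right) y = \left(\left(11 - 5\right) - 15\right) \left(-1\right) = \left(6 - 15\right) \left(-1\right) = \left(-9\right) \left(-1\right) = 9$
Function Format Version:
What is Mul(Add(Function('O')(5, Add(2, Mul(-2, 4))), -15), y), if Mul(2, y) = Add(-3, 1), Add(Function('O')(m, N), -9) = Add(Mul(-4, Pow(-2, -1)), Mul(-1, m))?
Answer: 9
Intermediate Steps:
Function('O')(m, N) = Add(11, Mul(-1, m)) (Function('O')(m, N) = Add(9, Add(Mul(-4, Pow(-2, -1)), Mul(-1, m))) = Add(9, Add(Mul(-4, Rational(-1, 2)), Mul(-1, m))) = Add(9, Add(2, Mul(-1, m))) = Add(11, Mul(-1, m)))
y = -1 (y = Mul(Rational(1, 2), Add(-3, 1)) = Mul(Rational(1, 2), -2) = -1)
Mul(Add(Function('O')(5, Add(2, Mul(-2, 4))), -15), y) = Mul(Add(Add(11, Mul(-1, 5)), -15), -1) = Mul(Add(Add(11, -5), -15), -1) = Mul(Add(6, -15), -1) = Mul(-9, -1) = 9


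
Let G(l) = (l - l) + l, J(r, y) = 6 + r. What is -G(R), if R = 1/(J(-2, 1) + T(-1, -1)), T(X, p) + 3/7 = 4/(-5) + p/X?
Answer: -35/132 ≈ -0.26515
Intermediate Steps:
T(X, p) = -43/35 + p/X (T(X, p) = -3/7 + (4/(-5) + p/X) = -3/7 + (4*(-⅕) + p/X) = -3/7 + (-⅘ + p/X) = -43/35 + p/X)
R = 35/132 (R = 1/((6 - 2) + (-43/35 - 1/(-1))) = 1/(4 + (-43/35 - 1*(-1))) = 1/(4 + (-43/35 + 1)) = 1/(4 - 8/35) = 1/(132/35) = 35/132 ≈ 0.26515)
G(l) = l (G(l) = 0 + l = l)
-G(R) = -1*35/132 = -35/132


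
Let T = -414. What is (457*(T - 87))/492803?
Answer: -228957/492803 ≈ -0.46460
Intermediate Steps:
(457*(T - 87))/492803 = (457*(-414 - 87))/492803 = (457*(-501))*(1/492803) = -228957*1/492803 = -228957/492803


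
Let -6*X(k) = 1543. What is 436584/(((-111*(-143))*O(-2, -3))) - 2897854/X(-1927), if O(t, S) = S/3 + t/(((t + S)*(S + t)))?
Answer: 2478258630668/220428351 ≈ 11243.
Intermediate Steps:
X(k) = -1543/6 (X(k) = -1/6*1543 = -1543/6)
O(t, S) = S/3 + t/(S + t)**2 (O(t, S) = S*(1/3) + t/(((S + t)*(S + t))) = S/3 + t/((S + t)**2) = S/3 + t/(S + t)**2)
436584/(((-111*(-143))*O(-2, -3))) - 2897854/X(-1927) = 436584/(((-111*(-143))*((1/3)*(-3) - 2/(-3 - 2)**2))) - 2897854/(-1543/6) = 436584/((15873*(-1 - 2/(-5)**2))) - 2897854*(-6/1543) = 436584/((15873*(-1 - 2*1/25))) + 17387124/1543 = 436584/((15873*(-1 - 2/25))) + 17387124/1543 = 436584/((15873*(-27/25))) + 17387124/1543 = 436584/(-428571/25) + 17387124/1543 = 436584*(-25/428571) + 17387124/1543 = -3638200/142857 + 17387124/1543 = 2478258630668/220428351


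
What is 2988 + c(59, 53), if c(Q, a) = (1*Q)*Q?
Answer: 6469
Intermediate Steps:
c(Q, a) = Q² (c(Q, a) = Q*Q = Q²)
2988 + c(59, 53) = 2988 + 59² = 2988 + 3481 = 6469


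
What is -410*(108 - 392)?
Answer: 116440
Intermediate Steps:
-410*(108 - 392) = -410*(-284) = 116440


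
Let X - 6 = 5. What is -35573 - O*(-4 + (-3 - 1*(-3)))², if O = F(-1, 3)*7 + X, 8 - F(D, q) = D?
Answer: -36757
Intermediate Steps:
F(D, q) = 8 - D
X = 11 (X = 6 + 5 = 11)
O = 74 (O = (8 - 1*(-1))*7 + 11 = (8 + 1)*7 + 11 = 9*7 + 11 = 63 + 11 = 74)
-35573 - O*(-4 + (-3 - 1*(-3)))² = -35573 - 74*(-4 + (-3 - 1*(-3)))² = -35573 - 74*(-4 + (-3 + 3))² = -35573 - 74*(-4 + 0)² = -35573 - 74*(-4)² = -35573 - 74*16 = -35573 - 1*1184 = -35573 - 1184 = -36757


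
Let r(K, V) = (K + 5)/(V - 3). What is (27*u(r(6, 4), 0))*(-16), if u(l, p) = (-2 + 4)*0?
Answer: 0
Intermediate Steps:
r(K, V) = (5 + K)/(-3 + V)
u(l, p) = 0 (u(l, p) = 2*0 = 0)
(27*u(r(6, 4), 0))*(-16) = (27*0)*(-16) = 0*(-16) = 0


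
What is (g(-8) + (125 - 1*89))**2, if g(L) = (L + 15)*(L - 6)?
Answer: 3844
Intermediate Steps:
g(L) = (-6 + L)*(15 + L) (g(L) = (15 + L)*(-6 + L) = (-6 + L)*(15 + L))
(g(-8) + (125 - 1*89))**2 = ((-90 + (-8)**2 + 9*(-8)) + (125 - 1*89))**2 = ((-90 + 64 - 72) + (125 - 89))**2 = (-98 + 36)**2 = (-62)**2 = 3844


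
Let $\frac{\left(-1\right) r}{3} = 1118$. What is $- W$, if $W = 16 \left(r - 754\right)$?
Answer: $65728$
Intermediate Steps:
$r = -3354$ ($r = \left(-3\right) 1118 = -3354$)
$W = -65728$ ($W = 16 \left(-3354 - 754\right) = 16 \left(-4108\right) = -65728$)
$- W = \left(-1\right) \left(-65728\right) = 65728$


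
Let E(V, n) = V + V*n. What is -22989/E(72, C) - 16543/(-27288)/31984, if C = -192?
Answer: 278674346417/166700863872 ≈ 1.6717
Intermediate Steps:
-22989/E(72, C) - 16543/(-27288)/31984 = -22989*1/(72*(1 - 192)) - 16543/(-27288)/31984 = -22989/(72*(-191)) - 16543*(-1/27288)*(1/31984) = -22989/(-13752) + (16543/27288)*(1/31984) = -22989*(-1/13752) + 16543/872779392 = 7663/4584 + 16543/872779392 = 278674346417/166700863872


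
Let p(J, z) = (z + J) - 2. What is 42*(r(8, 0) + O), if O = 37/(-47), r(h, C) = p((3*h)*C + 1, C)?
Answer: -3528/47 ≈ -75.064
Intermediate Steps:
p(J, z) = -2 + J + z (p(J, z) = (J + z) - 2 = -2 + J + z)
r(h, C) = -1 + C + 3*C*h (r(h, C) = -2 + ((3*h)*C + 1) + C = -2 + (3*C*h + 1) + C = -2 + (1 + 3*C*h) + C = -1 + C + 3*C*h)
O = -37/47 (O = 37*(-1/47) = -37/47 ≈ -0.78723)
42*(r(8, 0) + O) = 42*((-1 + 0 + 3*0*8) - 37/47) = 42*((-1 + 0 + 0) - 37/47) = 42*(-1 - 37/47) = 42*(-84/47) = -3528/47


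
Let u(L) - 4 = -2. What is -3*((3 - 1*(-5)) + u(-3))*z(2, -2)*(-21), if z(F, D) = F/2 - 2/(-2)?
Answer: 1260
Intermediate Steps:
u(L) = 2 (u(L) = 4 - 2 = 2)
z(F, D) = 1 + F/2 (z(F, D) = F*(½) - 2*(-½) = F/2 + 1 = 1 + F/2)
-3*((3 - 1*(-5)) + u(-3))*z(2, -2)*(-21) = -3*((3 - 1*(-5)) + 2)*(1 + (½)*2)*(-21) = -3*((3 + 5) + 2)*(1 + 1)*(-21) = -3*(8 + 2)*2*(-21) = -30*2*(-21) = -3*20*(-21) = -60*(-21) = 1260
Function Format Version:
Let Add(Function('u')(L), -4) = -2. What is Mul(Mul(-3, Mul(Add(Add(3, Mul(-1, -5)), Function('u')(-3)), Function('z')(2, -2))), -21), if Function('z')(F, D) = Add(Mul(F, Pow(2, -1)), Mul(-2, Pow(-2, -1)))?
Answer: 1260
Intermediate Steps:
Function('u')(L) = 2 (Function('u')(L) = Add(4, -2) = 2)
Function('z')(F, D) = Add(1, Mul(Rational(1, 2), F)) (Function('z')(F, D) = Add(Mul(F, Rational(1, 2)), Mul(-2, Rational(-1, 2))) = Add(Mul(Rational(1, 2), F), 1) = Add(1, Mul(Rational(1, 2), F)))
Mul(Mul(-3, Mul(Add(Add(3, Mul(-1, -5)), Function('u')(-3)), Function('z')(2, -2))), -21) = Mul(Mul(-3, Mul(Add(Add(3, Mul(-1, -5)), 2), Add(1, Mul(Rational(1, 2), 2)))), -21) = Mul(Mul(-3, Mul(Add(Add(3, 5), 2), Add(1, 1))), -21) = Mul(Mul(-3, Mul(Add(8, 2), 2)), -21) = Mul(Mul(-3, Mul(10, 2)), -21) = Mul(Mul(-3, 20), -21) = Mul(-60, -21) = 1260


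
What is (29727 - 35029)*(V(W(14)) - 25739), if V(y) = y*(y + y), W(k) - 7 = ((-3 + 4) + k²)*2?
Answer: -1568665626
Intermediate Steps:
W(k) = 9 + 2*k² (W(k) = 7 + ((-3 + 4) + k²)*2 = 7 + (1 + k²)*2 = 7 + (2 + 2*k²) = 9 + 2*k²)
V(y) = 2*y² (V(y) = y*(2*y) = 2*y²)
(29727 - 35029)*(V(W(14)) - 25739) = (29727 - 35029)*(2*(9 + 2*14²)² - 25739) = -5302*(2*(9 + 2*196)² - 25739) = -5302*(2*(9 + 392)² - 25739) = -5302*(2*401² - 25739) = -5302*(2*160801 - 25739) = -5302*(321602 - 25739) = -5302*295863 = -1568665626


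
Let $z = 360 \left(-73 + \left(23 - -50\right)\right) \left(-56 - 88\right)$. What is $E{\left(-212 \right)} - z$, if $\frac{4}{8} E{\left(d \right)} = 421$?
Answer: $842$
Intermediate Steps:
$E{\left(d \right)} = 842$ ($E{\left(d \right)} = 2 \cdot 421 = 842$)
$z = 0$ ($z = 360 \left(-73 + \left(23 + 50\right)\right) \left(-144\right) = 360 \left(-73 + 73\right) \left(-144\right) = 360 \cdot 0 \left(-144\right) = 360 \cdot 0 = 0$)
$E{\left(-212 \right)} - z = 842 - 0 = 842 + 0 = 842$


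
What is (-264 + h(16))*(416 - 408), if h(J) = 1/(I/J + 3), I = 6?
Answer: -56960/27 ≈ -2109.6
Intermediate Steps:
h(J) = 1/(3 + 6/J) (h(J) = 1/(6/J + 3) = 1/(3 + 6/J))
(-264 + h(16))*(416 - 408) = (-264 + (⅓)*16/(2 + 16))*(416 - 408) = (-264 + (⅓)*16/18)*8 = (-264 + (⅓)*16*(1/18))*8 = (-264 + 8/27)*8 = -7120/27*8 = -56960/27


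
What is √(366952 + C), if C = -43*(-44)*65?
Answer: 2*√122483 ≈ 699.95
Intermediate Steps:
C = 122980 (C = 1892*65 = 122980)
√(366952 + C) = √(366952 + 122980) = √489932 = 2*√122483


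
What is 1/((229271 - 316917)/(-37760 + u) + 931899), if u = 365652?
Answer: 163946/152781069631 ≈ 1.0731e-6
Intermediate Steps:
1/((229271 - 316917)/(-37760 + u) + 931899) = 1/((229271 - 316917)/(-37760 + 365652) + 931899) = 1/(-87646/327892 + 931899) = 1/(-87646*1/327892 + 931899) = 1/(-43823/163946 + 931899) = 1/(152781069631/163946) = 163946/152781069631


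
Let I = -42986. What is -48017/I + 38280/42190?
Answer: 367134131/181357934 ≈ 2.0244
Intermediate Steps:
-48017/I + 38280/42190 = -48017/(-42986) + 38280/42190 = -48017*(-1/42986) + 38280*(1/42190) = 48017/42986 + 3828/4219 = 367134131/181357934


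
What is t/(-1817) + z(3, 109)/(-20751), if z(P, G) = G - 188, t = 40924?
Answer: -849070381/37704567 ≈ -22.519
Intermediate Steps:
z(P, G) = -188 + G
t/(-1817) + z(3, 109)/(-20751) = 40924/(-1817) + (-188 + 109)/(-20751) = 40924*(-1/1817) - 79*(-1/20751) = -40924/1817 + 79/20751 = -849070381/37704567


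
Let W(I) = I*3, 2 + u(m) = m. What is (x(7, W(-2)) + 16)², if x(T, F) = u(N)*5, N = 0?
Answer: 36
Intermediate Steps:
u(m) = -2 + m
W(I) = 3*I
x(T, F) = -10 (x(T, F) = (-2 + 0)*5 = -2*5 = -10)
(x(7, W(-2)) + 16)² = (-10 + 16)² = 6² = 36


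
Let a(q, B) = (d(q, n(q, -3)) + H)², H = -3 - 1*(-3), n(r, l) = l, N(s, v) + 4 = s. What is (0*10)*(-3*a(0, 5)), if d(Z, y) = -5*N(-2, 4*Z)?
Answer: 0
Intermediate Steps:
N(s, v) = -4 + s
H = 0 (H = -3 + 3 = 0)
d(Z, y) = 30 (d(Z, y) = -5*(-4 - 2) = -5*(-6) = 30)
a(q, B) = 900 (a(q, B) = (30 + 0)² = 30² = 900)
(0*10)*(-3*a(0, 5)) = (0*10)*(-3*900) = 0*(-2700) = 0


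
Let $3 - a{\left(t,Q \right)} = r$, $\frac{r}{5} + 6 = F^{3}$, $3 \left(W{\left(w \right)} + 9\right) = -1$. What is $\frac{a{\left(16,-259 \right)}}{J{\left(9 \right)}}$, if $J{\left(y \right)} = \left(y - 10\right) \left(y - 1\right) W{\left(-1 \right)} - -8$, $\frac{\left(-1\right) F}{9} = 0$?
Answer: $\frac{99}{248} \approx 0.39919$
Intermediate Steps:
$F = 0$ ($F = \left(-9\right) 0 = 0$)
$W{\left(w \right)} = - \frac{28}{3}$ ($W{\left(w \right)} = -9 + \frac{1}{3} \left(-1\right) = -9 - \frac{1}{3} = - \frac{28}{3}$)
$r = -30$ ($r = -30 + 5 \cdot 0^{3} = -30 + 5 \cdot 0 = -30 + 0 = -30$)
$a{\left(t,Q \right)} = 33$ ($a{\left(t,Q \right)} = 3 - -30 = 3 + 30 = 33$)
$J{\left(y \right)} = 8 - \frac{28 \left(-1 + y\right) \left(-10 + y\right)}{3}$ ($J{\left(y \right)} = \left(y - 10\right) \left(y - 1\right) \left(- \frac{28}{3}\right) - -8 = \left(-10 + y\right) \left(-1 + y\right) \left(- \frac{28}{3}\right) + 8 = \left(-1 + y\right) \left(-10 + y\right) \left(- \frac{28}{3}\right) + 8 = - \frac{28 \left(-1 + y\right) \left(-10 + y\right)}{3} + 8 = 8 - \frac{28 \left(-1 + y\right) \left(-10 + y\right)}{3}$)
$\frac{a{\left(16,-259 \right)}}{J{\left(9 \right)}} = \frac{33}{- \frac{256}{3} - \frac{28 \cdot 9^{2}}{3} + \frac{308}{3} \cdot 9} = \frac{33}{- \frac{256}{3} - 756 + 924} = \frac{33}{\frac{248}{3}} = 33 \cdot \frac{3}{248} = \frac{99}{248}$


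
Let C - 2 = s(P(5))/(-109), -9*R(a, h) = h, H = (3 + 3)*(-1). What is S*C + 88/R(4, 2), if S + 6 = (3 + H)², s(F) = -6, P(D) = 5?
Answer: -42492/109 ≈ -389.83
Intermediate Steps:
H = -6 (H = 6*(-1) = -6)
R(a, h) = -h/9
C = 224/109 (C = 2 - 6/(-109) = 2 - 6*(-1/109) = 2 + 6/109 = 224/109 ≈ 2.0550)
S = 3 (S = -6 + (3 - 6)² = -6 + (-3)² = -6 + 9 = 3)
S*C + 88/R(4, 2) = 3*(224/109) + 88/((-⅑*2)) = 672/109 + 88/(-2/9) = 672/109 + 88*(-9/2) = 672/109 - 396 = -42492/109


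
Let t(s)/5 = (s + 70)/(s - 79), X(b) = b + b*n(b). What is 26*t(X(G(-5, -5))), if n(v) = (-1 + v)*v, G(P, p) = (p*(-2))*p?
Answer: 16572400/127629 ≈ 129.85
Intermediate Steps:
G(P, p) = -2*p**2 (G(P, p) = (-2*p)*p = -2*p**2)
n(v) = v*(-1 + v)
X(b) = b + b**2*(-1 + b) (X(b) = b + b*(b*(-1 + b)) = b + b**2*(-1 + b))
t(s) = 5*(70 + s)/(-79 + s) (t(s) = 5*((s + 70)/(s - 79)) = 5*((70 + s)/(-79 + s)) = 5*(70 + s)/(-79 + s))
26*t(X(G(-5, -5))) = 26*(5*(70 + (-2*(-5)**2)*(1 + (-2*(-5)**2)*(-1 - 2*(-5)**2)))/(-79 + (-2*(-5)**2)*(1 + (-2*(-5)**2)*(-1 - 2*(-5)**2)))) = 26*(5*(70 + (-2*25)*(1 + (-2*25)*(-1 - 2*25)))/(-79 + (-2*25)*(1 + (-2*25)*(-1 - 2*25)))) = 26*(5*(70 - 50*(1 - 50*(-1 - 50)))/(-79 - 50*(1 - 50*(-1 - 50)))) = 26*(5*(70 - 50*(1 - 50*(-51)))/(-79 - 50*(1 - 50*(-51)))) = 26*(5*(70 - 50*(1 + 2550))/(-79 - 50*(1 + 2550))) = 26*(5*(70 - 50*2551)/(-79 - 50*2551)) = 26*(5*(70 - 127550)/(-79 - 127550)) = 26*(5*(-127480)/(-127629)) = 26*(5*(-1/127629)*(-127480)) = 26*(637400/127629) = 16572400/127629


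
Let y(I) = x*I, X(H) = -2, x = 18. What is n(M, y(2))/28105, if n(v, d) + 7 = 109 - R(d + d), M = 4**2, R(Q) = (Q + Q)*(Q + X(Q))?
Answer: -9978/28105 ≈ -0.35503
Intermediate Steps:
y(I) = 18*I
R(Q) = 2*Q*(-2 + Q) (R(Q) = (Q + Q)*(Q - 2) = (2*Q)*(-2 + Q) = 2*Q*(-2 + Q))
M = 16
n(v, d) = 102 - 4*d*(-2 + 2*d) (n(v, d) = -7 + (109 - 2*(d + d)*(-2 + (d + d))) = -7 + (109 - 2*2*d*(-2 + 2*d)) = -7 + (109 - 4*d*(-2 + 2*d)) = 102 - 4*d*(-2 + 2*d))
n(M, y(2))/28105 = (102 - 8*18*2*(-1 + 18*2))/28105 = (102 - 8*36*(-1 + 36))*(1/28105) = (102 - 8*36*35)*(1/28105) = (102 - 10080)*(1/28105) = -9978*1/28105 = -9978/28105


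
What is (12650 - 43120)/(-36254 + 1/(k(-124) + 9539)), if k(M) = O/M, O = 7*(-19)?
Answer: 18022532715/21443679001 ≈ 0.84046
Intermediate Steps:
O = -133
k(M) = -133/M
(12650 - 43120)/(-36254 + 1/(k(-124) + 9539)) = (12650 - 43120)/(-36254 + 1/(-133/(-124) + 9539)) = -30470/(-36254 + 1/(-133*(-1/124) + 9539)) = -30470/(-36254 + 1/(133/124 + 9539)) = -30470/(-36254 + 1/(1182969/124)) = -30470/(-36254 + 124/1182969) = -30470/(-42887358002/1182969) = -30470*(-1182969/42887358002) = 18022532715/21443679001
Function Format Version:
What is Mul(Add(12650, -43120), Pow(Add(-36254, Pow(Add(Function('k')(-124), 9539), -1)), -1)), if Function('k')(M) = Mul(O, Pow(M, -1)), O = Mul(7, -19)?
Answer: Rational(18022532715, 21443679001) ≈ 0.84046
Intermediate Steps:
O = -133
Function('k')(M) = Mul(-133, Pow(M, -1))
Mul(Add(12650, -43120), Pow(Add(-36254, Pow(Add(Function('k')(-124), 9539), -1)), -1)) = Mul(Add(12650, -43120), Pow(Add(-36254, Pow(Add(Mul(-133, Pow(-124, -1)), 9539), -1)), -1)) = Mul(-30470, Pow(Add(-36254, Pow(Add(Mul(-133, Rational(-1, 124)), 9539), -1)), -1)) = Mul(-30470, Pow(Add(-36254, Pow(Add(Rational(133, 124), 9539), -1)), -1)) = Mul(-30470, Pow(Add(-36254, Pow(Rational(1182969, 124), -1)), -1)) = Mul(-30470, Pow(Add(-36254, Rational(124, 1182969)), -1)) = Mul(-30470, Pow(Rational(-42887358002, 1182969), -1)) = Mul(-30470, Rational(-1182969, 42887358002)) = Rational(18022532715, 21443679001)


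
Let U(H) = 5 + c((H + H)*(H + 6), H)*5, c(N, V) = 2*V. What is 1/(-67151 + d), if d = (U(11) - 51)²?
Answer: -1/63055 ≈ -1.5859e-5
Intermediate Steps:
U(H) = 5 + 10*H (U(H) = 5 + (2*H)*5 = 5 + 10*H)
d = 4096 (d = ((5 + 10*11) - 51)² = ((5 + 110) - 51)² = (115 - 51)² = 64² = 4096)
1/(-67151 + d) = 1/(-67151 + 4096) = 1/(-63055) = -1/63055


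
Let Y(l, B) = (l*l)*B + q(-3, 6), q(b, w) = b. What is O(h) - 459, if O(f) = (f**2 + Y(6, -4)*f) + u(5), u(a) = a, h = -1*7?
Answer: 624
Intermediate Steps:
h = -7
Y(l, B) = -3 + B*l**2 (Y(l, B) = (l*l)*B - 3 = l**2*B - 3 = B*l**2 - 3 = -3 + B*l**2)
O(f) = 5 + f**2 - 147*f (O(f) = (f**2 + (-3 - 4*6**2)*f) + 5 = (f**2 + (-3 - 4*36)*f) + 5 = (f**2 + (-3 - 144)*f) + 5 = (f**2 - 147*f) + 5 = 5 + f**2 - 147*f)
O(h) - 459 = (5 + (-7)**2 - 147*(-7)) - 459 = (5 + 49 + 1029) - 459 = 1083 - 459 = 624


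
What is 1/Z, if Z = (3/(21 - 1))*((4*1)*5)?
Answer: ⅓ ≈ 0.33333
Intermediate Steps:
Z = 3 (Z = (3/20)*(4*5) = (3*(1/20))*20 = (3/20)*20 = 3)
1/Z = 1/3 = ⅓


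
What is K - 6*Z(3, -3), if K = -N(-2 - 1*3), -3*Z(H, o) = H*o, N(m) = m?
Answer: -13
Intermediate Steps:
Z(H, o) = -H*o/3
K = 5 (K = -(-2 - 1*3) = -(-2 - 3) = -1*(-5) = 5)
K - 6*Z(3, -3) = 5 - (-2)*3*(-3) = 5 - 6*3 = 5 - 18 = -13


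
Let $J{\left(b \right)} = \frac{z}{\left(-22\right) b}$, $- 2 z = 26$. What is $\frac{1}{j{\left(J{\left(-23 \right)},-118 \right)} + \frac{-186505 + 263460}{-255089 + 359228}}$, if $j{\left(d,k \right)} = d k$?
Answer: $\frac{26347167}{99344228} \approx 0.26521$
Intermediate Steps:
$z = -13$ ($z = \left(- \frac{1}{2}\right) 26 = -13$)
$J{\left(b \right)} = \frac{13}{22 b}$ ($J{\left(b \right)} = - \frac{13}{\left(-22\right) b} = - 13 \left(- \frac{1}{22 b}\right) = \frac{13}{22 b}$)
$\frac{1}{j{\left(J{\left(-23 \right)},-118 \right)} + \frac{-186505 + 263460}{-255089 + 359228}} = \frac{1}{\frac{13}{22 \left(-23\right)} \left(-118\right) + \frac{-186505 + 263460}{-255089 + 359228}} = \frac{1}{\frac{13}{22} \left(- \frac{1}{23}\right) \left(-118\right) + \frac{76955}{104139}} = \frac{1}{\left(- \frac{13}{506}\right) \left(-118\right) + 76955 \cdot \frac{1}{104139}} = \frac{1}{\frac{767}{253} + \frac{76955}{104139}} = \frac{1}{\frac{99344228}{26347167}} = \frac{26347167}{99344228}$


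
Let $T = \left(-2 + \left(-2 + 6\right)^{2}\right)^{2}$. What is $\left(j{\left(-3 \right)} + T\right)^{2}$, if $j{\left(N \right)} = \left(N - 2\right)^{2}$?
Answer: $48841$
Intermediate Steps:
$T = 196$ ($T = \left(-2 + 4^{2}\right)^{2} = \left(-2 + 16\right)^{2} = 14^{2} = 196$)
$j{\left(N \right)} = \left(-2 + N\right)^{2}$
$\left(j{\left(-3 \right)} + T\right)^{2} = \left(\left(-2 - 3\right)^{2} + 196\right)^{2} = \left(\left(-5\right)^{2} + 196\right)^{2} = \left(25 + 196\right)^{2} = 221^{2} = 48841$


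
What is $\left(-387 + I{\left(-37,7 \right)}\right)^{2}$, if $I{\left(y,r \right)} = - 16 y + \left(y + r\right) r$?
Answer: $25$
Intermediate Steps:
$I{\left(y,r \right)} = - 16 y + r \left(r + y\right)$ ($I{\left(y,r \right)} = - 16 y + \left(r + y\right) r = - 16 y + r \left(r + y\right)$)
$\left(-387 + I{\left(-37,7 \right)}\right)^{2} = \left(-387 + \left(7^{2} - -592 + 7 \left(-37\right)\right)\right)^{2} = \left(-387 + \left(49 + 592 - 259\right)\right)^{2} = \left(-387 + 382\right)^{2} = \left(-5\right)^{2} = 25$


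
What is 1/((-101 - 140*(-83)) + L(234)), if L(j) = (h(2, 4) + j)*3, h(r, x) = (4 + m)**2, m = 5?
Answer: 1/12464 ≈ 8.0231e-5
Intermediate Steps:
h(r, x) = 81 (h(r, x) = (4 + 5)**2 = 9**2 = 81)
L(j) = 243 + 3*j (L(j) = (81 + j)*3 = 243 + 3*j)
1/((-101 - 140*(-83)) + L(234)) = 1/((-101 - 140*(-83)) + (243 + 3*234)) = 1/((-101 + 11620) + (243 + 702)) = 1/(11519 + 945) = 1/12464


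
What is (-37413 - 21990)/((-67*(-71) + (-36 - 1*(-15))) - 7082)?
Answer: 19801/782 ≈ 25.321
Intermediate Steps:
(-37413 - 21990)/((-67*(-71) + (-36 - 1*(-15))) - 7082) = -59403/((4757 + (-36 + 15)) - 7082) = -59403/((4757 - 21) - 7082) = -59403/(4736 - 7082) = -59403/(-2346) = -59403*(-1/2346) = 19801/782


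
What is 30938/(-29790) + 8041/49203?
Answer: -6478288/7402815 ≈ -0.87511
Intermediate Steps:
30938/(-29790) + 8041/49203 = 30938*(-1/29790) + 8041*(1/49203) = -15469/14895 + 731/4473 = -6478288/7402815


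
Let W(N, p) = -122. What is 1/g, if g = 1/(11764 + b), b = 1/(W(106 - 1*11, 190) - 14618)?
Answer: 173401359/14740 ≈ 11764.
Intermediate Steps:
b = -1/14740 (b = 1/(-122 - 14618) = 1/(-14740) = -1/14740 ≈ -6.7843e-5)
g = 14740/173401359 (g = 1/(11764 - 1/14740) = 1/(173401359/14740) = 14740/173401359 ≈ 8.5005e-5)
1/g = 1/(14740/173401359) = 173401359/14740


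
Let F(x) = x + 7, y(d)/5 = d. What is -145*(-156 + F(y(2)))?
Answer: 20155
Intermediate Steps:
y(d) = 5*d
F(x) = 7 + x
-145*(-156 + F(y(2))) = -145*(-156 + (7 + 5*2)) = -145*(-156 + (7 + 10)) = -145*(-156 + 17) = -145*(-139) = 20155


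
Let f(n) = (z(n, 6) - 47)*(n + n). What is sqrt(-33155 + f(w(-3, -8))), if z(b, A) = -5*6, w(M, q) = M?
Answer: I*sqrt(32693) ≈ 180.81*I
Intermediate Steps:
z(b, A) = -30
f(n) = -154*n (f(n) = (-30 - 47)*(n + n) = -154*n)
sqrt(-33155 + f(w(-3, -8))) = sqrt(-33155 - 154*(-3)) = sqrt(-33155 + 462) = sqrt(-32693) = I*sqrt(32693)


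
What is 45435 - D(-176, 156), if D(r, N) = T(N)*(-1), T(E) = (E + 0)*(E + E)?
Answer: 94107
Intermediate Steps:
T(E) = 2*E² (T(E) = E*(2*E) = 2*E²)
D(r, N) = -2*N² (D(r, N) = (2*N²)*(-1) = -2*N²)
45435 - D(-176, 156) = 45435 - (-2)*156² = 45435 - (-2)*24336 = 45435 - 1*(-48672) = 45435 + 48672 = 94107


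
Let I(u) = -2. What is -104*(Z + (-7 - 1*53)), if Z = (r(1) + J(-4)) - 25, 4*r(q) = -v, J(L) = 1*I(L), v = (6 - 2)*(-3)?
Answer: 8736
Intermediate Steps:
v = -12 (v = 4*(-3) = -12)
J(L) = -2 (J(L) = 1*(-2) = -2)
r(q) = 3 (r(q) = (-1*(-12))/4 = (¼)*12 = 3)
Z = -24 (Z = (3 - 2) - 25 = 1 - 25 = -24)
-104*(Z + (-7 - 1*53)) = -104*(-24 + (-7 - 1*53)) = -104*(-24 + (-7 - 53)) = -104*(-24 - 60) = -104*(-84) = 8736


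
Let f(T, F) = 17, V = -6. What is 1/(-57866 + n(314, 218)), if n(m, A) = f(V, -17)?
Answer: -1/57849 ≈ -1.7286e-5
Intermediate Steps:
n(m, A) = 17
1/(-57866 + n(314, 218)) = 1/(-57866 + 17) = 1/(-57849) = -1/57849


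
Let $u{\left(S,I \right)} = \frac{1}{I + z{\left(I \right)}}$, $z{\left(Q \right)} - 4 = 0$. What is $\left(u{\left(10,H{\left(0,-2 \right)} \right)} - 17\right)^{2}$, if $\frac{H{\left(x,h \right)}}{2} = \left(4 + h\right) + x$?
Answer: $\frac{18225}{64} \approx 284.77$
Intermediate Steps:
$z{\left(Q \right)} = 4$ ($z{\left(Q \right)} = 4 + 0 = 4$)
$H{\left(x,h \right)} = 8 + 2 h + 2 x$ ($H{\left(x,h \right)} = 2 \left(\left(4 + h\right) + x\right) = 2 \left(4 + h + x\right) = 8 + 2 h + 2 x$)
$u{\left(S,I \right)} = \frac{1}{4 + I}$ ($u{\left(S,I \right)} = \frac{1}{I + 4} = \frac{1}{4 + I}$)
$\left(u{\left(10,H{\left(0,-2 \right)} \right)} - 17\right)^{2} = \left(\frac{1}{4 + \left(8 + 2 \left(-2\right) + 2 \cdot 0\right)} - 17\right)^{2} = \left(\frac{1}{4 + \left(8 - 4 + 0\right)} - 17\right)^{2} = \left(\frac{1}{4 + 4} - 17\right)^{2} = \left(\frac{1}{8} - 17\right)^{2} = \left(- \frac{135}{8}\right)^{2} = \frac{18225}{64}$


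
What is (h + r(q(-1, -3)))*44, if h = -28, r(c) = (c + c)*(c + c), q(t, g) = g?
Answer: 352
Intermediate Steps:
r(c) = 4*c² (r(c) = (2*c)*(2*c) = 4*c²)
(h + r(q(-1, -3)))*44 = (-28 + 4*(-3)²)*44 = (-28 + 4*9)*44 = (-28 + 36)*44 = 8*44 = 352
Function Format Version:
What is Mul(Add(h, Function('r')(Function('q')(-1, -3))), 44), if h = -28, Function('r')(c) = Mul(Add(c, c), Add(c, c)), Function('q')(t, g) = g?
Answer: 352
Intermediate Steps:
Function('r')(c) = Mul(4, Pow(c, 2)) (Function('r')(c) = Mul(Mul(2, c), Mul(2, c)) = Mul(4, Pow(c, 2)))
Mul(Add(h, Function('r')(Function('q')(-1, -3))), 44) = Mul(Add(-28, Mul(4, Pow(-3, 2))), 44) = Mul(Add(-28, Mul(4, 9)), 44) = Mul(Add(-28, 36), 44) = Mul(8, 44) = 352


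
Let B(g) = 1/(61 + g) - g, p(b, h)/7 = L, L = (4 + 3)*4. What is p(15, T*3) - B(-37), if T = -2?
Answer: 3815/24 ≈ 158.96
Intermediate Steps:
L = 28 (L = 7*4 = 28)
p(b, h) = 196 (p(b, h) = 7*28 = 196)
p(15, T*3) - B(-37) = 196 - (1 - 1*(-37)**2 - 61*(-37))/(61 - 37) = 196 - (1 - 1*1369 + 2257)/24 = 196 - (1 - 1369 + 2257)/24 = 196 - 889/24 = 3815/24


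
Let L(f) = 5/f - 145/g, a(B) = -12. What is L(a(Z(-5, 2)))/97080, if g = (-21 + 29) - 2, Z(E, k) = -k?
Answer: -59/232992 ≈ -0.00025323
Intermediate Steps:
g = 6 (g = 8 - 2 = 6)
L(f) = -145/6 + 5/f (L(f) = 5/f - 145/6 = -145/6 + 5/f)
L(a(Z(-5, 2)))/97080 = (-145/6 + 5/(-12))/97080 = (-145/6 + 5*(-1/12))*(1/97080) = (-145/6 - 5/12)*(1/97080) = -295/12*1/97080 = -59/232992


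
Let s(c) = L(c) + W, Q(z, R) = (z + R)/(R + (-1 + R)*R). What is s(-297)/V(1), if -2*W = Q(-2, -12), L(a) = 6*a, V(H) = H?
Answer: -256601/144 ≈ -1782.0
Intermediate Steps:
Q(z, R) = (R + z)/(R + R*(-1 + R))
W = 7/144 (W = -(-12 - 2)/(2*(-12)²) = -(-14)/288 = -½*(-7/72) = 7/144 ≈ 0.048611)
s(c) = 7/144 + 6*c (s(c) = 6*c + 7/144 = 7/144 + 6*c)
s(-297)/V(1) = (7/144 + 6*(-297))/1 = (7/144 - 1782)*1 = -256601/144*1 = -256601/144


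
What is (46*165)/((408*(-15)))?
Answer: -253/204 ≈ -1.2402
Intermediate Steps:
(46*165)/((408*(-15))) = 7590/(-6120) = 7590*(-1/6120) = -253/204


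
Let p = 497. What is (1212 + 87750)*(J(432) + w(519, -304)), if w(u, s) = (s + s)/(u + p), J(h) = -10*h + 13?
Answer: -48667996530/127 ≈ -3.8321e+8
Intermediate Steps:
J(h) = 13 - 10*h
w(u, s) = 2*s/(497 + u) (w(u, s) = (s + s)/(u + 497) = (2*s)/(497 + u) = 2*s/(497 + u))
(1212 + 87750)*(J(432) + w(519, -304)) = (1212 + 87750)*((13 - 10*432) + 2*(-304)/(497 + 519)) = 88962*((13 - 4320) + 2*(-304)/1016) = 88962*(-4307 + 2*(-304)*(1/1016)) = 88962*(-4307 - 76/127) = 88962*(-547065/127) = -48667996530/127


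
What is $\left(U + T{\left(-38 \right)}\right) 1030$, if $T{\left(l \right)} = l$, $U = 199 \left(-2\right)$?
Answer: $-449080$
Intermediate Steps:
$U = -398$
$\left(U + T{\left(-38 \right)}\right) 1030 = \left(-398 - 38\right) 1030 = \left(-436\right) 1030 = -449080$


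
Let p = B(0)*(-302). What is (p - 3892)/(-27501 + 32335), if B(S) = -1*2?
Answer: -1644/2417 ≈ -0.68018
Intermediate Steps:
B(S) = -2
p = 604 (p = -2*(-302) = 604)
(p - 3892)/(-27501 + 32335) = (604 - 3892)/(-27501 + 32335) = -3288/4834 = -3288*1/4834 = -1644/2417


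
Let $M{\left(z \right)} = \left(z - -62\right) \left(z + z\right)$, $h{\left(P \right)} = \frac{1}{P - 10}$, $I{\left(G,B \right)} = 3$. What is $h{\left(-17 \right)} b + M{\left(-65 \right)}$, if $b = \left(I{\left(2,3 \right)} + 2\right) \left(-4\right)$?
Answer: $\frac{10550}{27} \approx 390.74$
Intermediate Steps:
$h{\left(P \right)} = \frac{1}{-10 + P}$
$M{\left(z \right)} = 2 z \left(62 + z\right)$ ($M{\left(z \right)} = \left(z + 62\right) 2 z = \left(62 + z\right) 2 z = 2 z \left(62 + z\right)$)
$b = -20$ ($b = \left(3 + 2\right) \left(-4\right) = 5 \left(-4\right) = -20$)
$h{\left(-17 \right)} b + M{\left(-65 \right)} = \frac{1}{-10 - 17} \left(-20\right) + 2 \left(-65\right) \left(62 - 65\right) = \frac{1}{-27} \left(-20\right) + 2 \left(-65\right) \left(-3\right) = \left(- \frac{1}{27}\right) \left(-20\right) + 390 = \frac{20}{27} + 390 = \frac{10550}{27}$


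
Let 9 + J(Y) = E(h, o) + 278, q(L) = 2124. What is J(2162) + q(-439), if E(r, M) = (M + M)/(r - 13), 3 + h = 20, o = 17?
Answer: 4803/2 ≈ 2401.5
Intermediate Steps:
h = 17 (h = -3 + 20 = 17)
E(r, M) = 2*M/(-13 + r) (E(r, M) = (2*M)/(-13 + r) = 2*M/(-13 + r))
J(Y) = 555/2 (J(Y) = -9 + (2*17/(-13 + 17) + 278) = -9 + (2*17/4 + 278) = -9 + (2*17*(1/4) + 278) = -9 + (17/2 + 278) = -9 + 573/2 = 555/2)
J(2162) + q(-439) = 555/2 + 2124 = 4803/2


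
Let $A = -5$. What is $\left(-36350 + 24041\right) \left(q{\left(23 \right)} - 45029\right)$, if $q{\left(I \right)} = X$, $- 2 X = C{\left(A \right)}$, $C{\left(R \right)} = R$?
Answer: $\frac{1108462377}{2} \approx 5.5423 \cdot 10^{8}$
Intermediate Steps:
$X = \frac{5}{2}$ ($X = \left(- \frac{1}{2}\right) \left(-5\right) = \frac{5}{2} \approx 2.5$)
$q{\left(I \right)} = \frac{5}{2}$
$\left(-36350 + 24041\right) \left(q{\left(23 \right)} - 45029\right) = \left(-36350 + 24041\right) \left(\frac{5}{2} - 45029\right) = \left(-12309\right) \left(- \frac{90053}{2}\right) = \frac{1108462377}{2}$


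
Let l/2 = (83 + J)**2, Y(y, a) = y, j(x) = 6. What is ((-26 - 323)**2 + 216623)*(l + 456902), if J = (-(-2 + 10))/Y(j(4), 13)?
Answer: 477422407744/3 ≈ 1.5914e+11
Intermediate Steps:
J = -4/3 (J = -(-2 + 10)/6 = -1*8*(1/6) = -8*1/6 = -4/3 ≈ -1.3333)
l = 120050/9 (l = 2*(83 - 4/3)**2 = 2*(245/3)**2 = 2*(60025/9) = 120050/9 ≈ 13339.)
((-26 - 323)**2 + 216623)*(l + 456902) = ((-26 - 323)**2 + 216623)*(120050/9 + 456902) = ((-349)**2 + 216623)*(4232168/9) = (121801 + 216623)*(4232168/9) = 338424*(4232168/9) = 477422407744/3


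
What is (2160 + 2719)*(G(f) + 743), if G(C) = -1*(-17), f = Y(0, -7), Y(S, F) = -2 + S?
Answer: 3708040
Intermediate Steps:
f = -2 (f = -2 + 0 = -2)
G(C) = 17
(2160 + 2719)*(G(f) + 743) = (2160 + 2719)*(17 + 743) = 4879*760 = 3708040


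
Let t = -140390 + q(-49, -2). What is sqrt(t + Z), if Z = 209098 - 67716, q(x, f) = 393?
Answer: sqrt(1385) ≈ 37.216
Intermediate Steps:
Z = 141382
t = -139997 (t = -140390 + 393 = -139997)
sqrt(t + Z) = sqrt(-139997 + 141382) = sqrt(1385)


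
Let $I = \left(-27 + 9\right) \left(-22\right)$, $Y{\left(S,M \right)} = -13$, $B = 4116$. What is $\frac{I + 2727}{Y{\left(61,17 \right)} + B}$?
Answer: $\frac{3123}{4103} \approx 0.76115$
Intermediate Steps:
$I = 396$ ($I = \left(-18\right) \left(-22\right) = 396$)
$\frac{I + 2727}{Y{\left(61,17 \right)} + B} = \frac{396 + 2727}{-13 + 4116} = \frac{3123}{4103}$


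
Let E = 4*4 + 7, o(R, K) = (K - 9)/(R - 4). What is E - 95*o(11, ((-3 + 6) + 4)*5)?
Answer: -2309/7 ≈ -329.86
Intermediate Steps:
o(R, K) = (-9 + K)/(-4 + R)
E = 23 (E = 16 + 7 = 23)
E - 95*o(11, ((-3 + 6) + 4)*5) = 23 - 95*(-9 + ((-3 + 6) + 4)*5)/(-4 + 11) = 23 - 95*(-9 + (3 + 4)*5)/7 = 23 - 95*(-9 + 7*5)/7 = 23 - 95*(-9 + 35)/7 = 23 - 95*26/7 = 23 - 2470/7 = -2309/7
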